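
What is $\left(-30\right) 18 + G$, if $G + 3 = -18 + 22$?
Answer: $-539$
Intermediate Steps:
$G = 1$ ($G = -3 + \left(-18 + 22\right) = -3 + 4 = 1$)
$\left(-30\right) 18 + G = \left(-30\right) 18 + 1 = -540 + 1 = -539$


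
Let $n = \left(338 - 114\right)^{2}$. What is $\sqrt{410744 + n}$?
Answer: $2 \sqrt{115230} \approx 678.91$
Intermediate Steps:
$n = 50176$ ($n = 224^{2} = 50176$)
$\sqrt{410744 + n} = \sqrt{410744 + 50176} = \sqrt{460920} = 2 \sqrt{115230}$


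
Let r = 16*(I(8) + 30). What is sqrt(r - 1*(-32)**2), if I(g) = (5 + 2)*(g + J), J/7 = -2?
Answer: 8*I*sqrt(19) ≈ 34.871*I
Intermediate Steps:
J = -14 (J = 7*(-2) = -14)
I(g) = -98 + 7*g (I(g) = (5 + 2)*(g - 14) = 7*(-14 + g) = -98 + 7*g)
r = -192 (r = 16*((-98 + 7*8) + 30) = 16*((-98 + 56) + 30) = 16*(-42 + 30) = 16*(-12) = -192)
sqrt(r - 1*(-32)**2) = sqrt(-192 - 1*(-32)**2) = sqrt(-192 - 1*1024) = sqrt(-192 - 1024) = sqrt(-1216) = 8*I*sqrt(19)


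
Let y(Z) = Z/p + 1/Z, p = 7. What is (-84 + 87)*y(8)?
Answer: 213/56 ≈ 3.8036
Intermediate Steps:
y(Z) = 1/Z + Z/7 (y(Z) = Z/7 + 1/Z = 1/Z + Z/7)
(-84 + 87)*y(8) = (-84 + 87)*(1/8 + (⅐)*8) = 3*(⅛ + 8/7) = 3*(71/56) = 213/56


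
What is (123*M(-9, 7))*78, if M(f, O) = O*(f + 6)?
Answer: -201474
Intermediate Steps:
M(f, O) = O*(6 + f)
(123*M(-9, 7))*78 = (123*(7*(6 - 9)))*78 = (123*(7*(-3)))*78 = (123*(-21))*78 = -2583*78 = -201474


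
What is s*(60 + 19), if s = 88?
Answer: 6952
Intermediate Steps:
s*(60 + 19) = 88*(60 + 19) = 88*79 = 6952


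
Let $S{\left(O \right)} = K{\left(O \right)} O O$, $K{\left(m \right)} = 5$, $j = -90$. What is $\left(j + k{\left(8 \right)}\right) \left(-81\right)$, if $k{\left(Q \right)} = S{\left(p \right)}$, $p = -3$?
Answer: $3645$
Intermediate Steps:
$S{\left(O \right)} = 5 O^{2}$ ($S{\left(O \right)} = 5 O O = 5 O^{2}$)
$k{\left(Q \right)} = 45$ ($k{\left(Q \right)} = 5 \left(-3\right)^{2} = 5 \cdot 9 = 45$)
$\left(j + k{\left(8 \right)}\right) \left(-81\right) = \left(-90 + 45\right) \left(-81\right) = \left(-45\right) \left(-81\right) = 3645$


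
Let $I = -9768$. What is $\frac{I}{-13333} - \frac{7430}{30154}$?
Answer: $\frac{97740041}{201021641} \approx 0.48622$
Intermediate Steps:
$\frac{I}{-13333} - \frac{7430}{30154} = - \frac{9768}{-13333} - \frac{7430}{30154} = \left(-9768\right) \left(- \frac{1}{13333}\right) - \frac{3715}{15077} = \frac{9768}{13333} - \frac{3715}{15077} = \frac{97740041}{201021641}$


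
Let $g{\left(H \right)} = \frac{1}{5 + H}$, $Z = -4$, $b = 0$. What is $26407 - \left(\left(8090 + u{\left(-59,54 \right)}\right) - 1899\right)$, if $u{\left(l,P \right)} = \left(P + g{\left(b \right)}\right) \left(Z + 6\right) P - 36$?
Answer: $\frac{71992}{5} \approx 14398.0$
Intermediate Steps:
$u{\left(l,P \right)} = -36 + P \left(\frac{2}{5} + 2 P\right)$ ($u{\left(l,P \right)} = \left(P + \frac{1}{5 + 0}\right) \left(-4 + 6\right) P - 36 = \left(P + \frac{1}{5}\right) 2 P - 36 = \left(\frac{1}{5} + P\right) 2 P - 36 = \left(\frac{2}{5} + 2 P\right) P - 36 = P \left(\frac{2}{5} + 2 P\right) - 36 = -36 + P \left(\frac{2}{5} + 2 P\right)$)
$26407 - \left(\left(8090 + u{\left(-59,54 \right)}\right) - 1899\right) = 26407 - \left(\left(8090 + \left(-36 + 2 \cdot 54^{2} + \frac{2}{5} \cdot 54\right)\right) - 1899\right) = 26407 - \left(\left(8090 + \left(-36 + 2 \cdot 2916 + \frac{108}{5}\right)\right) - 1899\right) = 26407 - \left(\left(8090 + \left(-36 + 5832 + \frac{108}{5}\right)\right) - 1899\right) = 26407 - \left(\left(8090 + \frac{29088}{5}\right) - 1899\right) = 26407 - \left(\frac{69538}{5} - 1899\right) = 26407 - \frac{60043}{5} = \frac{71992}{5}$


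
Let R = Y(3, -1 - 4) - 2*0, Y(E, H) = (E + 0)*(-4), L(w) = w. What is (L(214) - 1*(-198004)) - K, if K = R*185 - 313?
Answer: 200751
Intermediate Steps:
Y(E, H) = -4*E (Y(E, H) = E*(-4) = -4*E)
R = -12 (R = -4*3 - 2*0 = -12 + 0 = -12)
K = -2533 (K = -12*185 - 313 = -2220 - 313 = -2533)
(L(214) - 1*(-198004)) - K = (214 - 1*(-198004)) - 1*(-2533) = (214 + 198004) + 2533 = 198218 + 2533 = 200751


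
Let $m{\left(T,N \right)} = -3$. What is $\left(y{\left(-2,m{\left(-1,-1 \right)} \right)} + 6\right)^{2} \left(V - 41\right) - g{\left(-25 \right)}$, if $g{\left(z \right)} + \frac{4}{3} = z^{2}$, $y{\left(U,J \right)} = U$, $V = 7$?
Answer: $- \frac{3503}{3} \approx -1167.7$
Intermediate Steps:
$g{\left(z \right)} = - \frac{4}{3} + z^{2}$
$\left(y{\left(-2,m{\left(-1,-1 \right)} \right)} + 6\right)^{2} \left(V - 41\right) - g{\left(-25 \right)} = \left(-2 + 6\right)^{2} \left(7 - 41\right) - \left(- \frac{4}{3} + \left(-25\right)^{2}\right) = 4^{2} \left(-34\right) - \left(- \frac{4}{3} + 625\right) = 16 \left(-34\right) - \frac{1871}{3} = -544 - \frac{1871}{3} = - \frac{3503}{3}$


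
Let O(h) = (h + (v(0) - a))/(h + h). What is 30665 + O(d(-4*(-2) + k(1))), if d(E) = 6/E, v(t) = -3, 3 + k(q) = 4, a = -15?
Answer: 61349/2 ≈ 30675.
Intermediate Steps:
k(q) = 1 (k(q) = -3 + 4 = 1)
O(h) = (12 + h)/(2*h) (O(h) = (h + (-3 - 1*(-15)))/(h + h) = (h + (-3 + 15))/((2*h)) = (h + 12)*(1/(2*h)) = (12 + h)*(1/(2*h)) = (12 + h)/(2*h))
30665 + O(d(-4*(-2) + k(1))) = 30665 + (12 + 6/(-4*(-2) + 1))/(2*((6/(-4*(-2) + 1)))) = 30665 + (12 + 6/(8 + 1))/(2*((6/(8 + 1)))) = 30665 + (12 + 6/9)/(2*((6/9))) = 30665 + (12 + 6*(1/9))/(2*((6*(1/9)))) = 30665 + (12 + 2/3)/(2*(2/3)) = 30665 + (1/2)*(3/2)*(38/3) = 30665 + 19/2 = 61349/2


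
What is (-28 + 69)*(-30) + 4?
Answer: -1226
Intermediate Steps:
(-28 + 69)*(-30) + 4 = 41*(-30) + 4 = -1230 + 4 = -1226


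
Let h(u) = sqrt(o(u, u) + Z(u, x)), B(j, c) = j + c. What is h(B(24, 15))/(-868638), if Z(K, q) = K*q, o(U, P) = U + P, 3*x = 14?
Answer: -sqrt(65)/434319 ≈ -1.8563e-5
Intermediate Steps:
x = 14/3 (x = (1/3)*14 = 14/3 ≈ 4.6667)
B(j, c) = c + j
o(U, P) = P + U
h(u) = 2*sqrt(15)*sqrt(u)/3 (h(u) = sqrt((u + u) + u*(14/3)) = sqrt(2*u + 14*u/3) = sqrt(20*u/3) = 2*sqrt(15)*sqrt(u)/3)
h(B(24, 15))/(-868638) = (2*sqrt(15)*sqrt(15 + 24)/3)/(-868638) = (2*sqrt(15)*sqrt(39)/3)*(-1/868638) = (2*sqrt(65))*(-1/868638) = -sqrt(65)/434319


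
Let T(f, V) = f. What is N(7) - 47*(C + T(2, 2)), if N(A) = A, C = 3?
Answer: -228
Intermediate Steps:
N(7) - 47*(C + T(2, 2)) = 7 - 47*(3 + 2) = 7 - 235 = -228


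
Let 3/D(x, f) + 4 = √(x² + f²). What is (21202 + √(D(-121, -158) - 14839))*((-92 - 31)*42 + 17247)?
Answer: 256141362 + 12081*√(59359 - 1320671*√5)/√(-4 + 89*√5) ≈ 2.5614e+8 + 1.4717e+6*I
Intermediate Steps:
D(x, f) = 3/(-4 + √(f² + x²)) (D(x, f) = 3/(-4 + √(x² + f²)) = 3/(-4 + √(f² + x²)))
(21202 + √(D(-121, -158) - 14839))*((-92 - 31)*42 + 17247) = (21202 + √(3/(-4 + √((-158)² + (-121)²)) - 14839))*((-92 - 31)*42 + 17247) = (21202 + √(3/(-4 + √(24964 + 14641)) - 14839))*(-123*42 + 17247) = (21202 + √(3/(-4 + √39605) - 14839))*(-5166 + 17247) = (21202 + √(3/(-4 + 89*√5) - 14839))*12081 = (21202 + √(-14839 + 3/(-4 + 89*√5)))*12081 = 256141362 + 12081*√(-14839 + 3/(-4 + 89*√5))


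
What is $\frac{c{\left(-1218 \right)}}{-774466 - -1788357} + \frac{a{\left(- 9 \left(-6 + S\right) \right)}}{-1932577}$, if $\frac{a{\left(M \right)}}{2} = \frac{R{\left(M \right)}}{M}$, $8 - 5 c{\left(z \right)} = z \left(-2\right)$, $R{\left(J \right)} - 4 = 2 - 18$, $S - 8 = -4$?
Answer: $- \frac{14056613048}{29391336406605} \approx -0.00047826$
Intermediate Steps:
$S = 4$ ($S = 8 - 4 = 4$)
$R{\left(J \right)} = -12$ ($R{\left(J \right)} = 4 + \left(2 - 18\right) = 4 - 16 = -12$)
$c{\left(z \right)} = \frac{8}{5} + \frac{2 z}{5}$ ($c{\left(z \right)} = \frac{8}{5} - \frac{z \left(-2\right)}{5} = \frac{8}{5} - \frac{\left(-2\right) z}{5} = \frac{8}{5} + \frac{2 z}{5}$)
$a{\left(M \right)} = - \frac{24}{M}$ ($a{\left(M \right)} = 2 \left(- \frac{12}{M}\right) = - \frac{24}{M}$)
$\frac{c{\left(-1218 \right)}}{-774466 - -1788357} + \frac{a{\left(- 9 \left(-6 + S\right) \right)}}{-1932577} = \frac{\frac{8}{5} + \frac{2}{5} \left(-1218\right)}{-774466 - -1788357} + \frac{\left(-24\right) \frac{1}{\left(-9\right) \left(-6 + 4\right)}}{-1932577} = \frac{\frac{8}{5} - \frac{2436}{5}}{-774466 + 1788357} + - \frac{24}{\left(-9\right) \left(-2\right)} \left(- \frac{1}{1932577}\right) = - \frac{2428}{5 \cdot 1013891} + - \frac{24}{18} \left(- \frac{1}{1932577}\right) = \left(- \frac{2428}{5}\right) \frac{1}{1013891} + \left(-24\right) \frac{1}{18} \left(- \frac{1}{1932577}\right) = - \frac{2428}{5069455} - - \frac{4}{5797731} = - \frac{2428}{5069455} + \frac{4}{5797731} = - \frac{14056613048}{29391336406605}$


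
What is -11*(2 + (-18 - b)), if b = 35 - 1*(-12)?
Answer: 693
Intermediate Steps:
b = 47 (b = 35 + 12 = 47)
-11*(2 + (-18 - b)) = -11*(2 + (-18 - 1*47)) = -11*(2 + (-18 - 47)) = -11*(2 - 65) = -11*(-63) = 693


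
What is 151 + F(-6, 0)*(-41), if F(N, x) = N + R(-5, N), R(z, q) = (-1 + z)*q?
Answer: -1079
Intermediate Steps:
R(z, q) = q*(-1 + z)
F(N, x) = -5*N (F(N, x) = N + N*(-1 - 5) = N + N*(-6) = N - 6*N = -5*N)
151 + F(-6, 0)*(-41) = 151 - 5*(-6)*(-41) = 151 + 30*(-41) = 151 - 1230 = -1079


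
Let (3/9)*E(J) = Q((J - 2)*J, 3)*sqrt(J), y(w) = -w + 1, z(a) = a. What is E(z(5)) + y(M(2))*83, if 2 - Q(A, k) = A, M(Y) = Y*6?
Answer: -913 - 39*sqrt(5) ≈ -1000.2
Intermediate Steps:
M(Y) = 6*Y
y(w) = 1 - w
Q(A, k) = 2 - A
E(J) = 3*sqrt(J)*(2 - J*(-2 + J)) (E(J) = 3*((2 - (J - 2)*J)*sqrt(J)) = 3*((2 - (-2 + J)*J)*sqrt(J)) = 3*((2 - J*(-2 + J))*sqrt(J)) = 3*(sqrt(J)*(2 - J*(-2 + J))) = 3*sqrt(J)*(2 - J*(-2 + J)))
E(z(5)) + y(M(2))*83 = 3*sqrt(5)*(2 - 1*5*(-2 + 5)) + (1 - 6*2)*83 = 3*sqrt(5)*(2 - 1*5*3) + (1 - 1*12)*83 = 3*sqrt(5)*(2 - 15) + (1 - 12)*83 = 3*sqrt(5)*(-13) - 11*83 = -39*sqrt(5) - 913 = -913 - 39*sqrt(5)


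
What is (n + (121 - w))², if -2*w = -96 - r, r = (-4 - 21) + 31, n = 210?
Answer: 78400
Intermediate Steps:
r = 6 (r = -25 + 31 = 6)
w = 51 (w = -(-96 - 1*6)/2 = -(-96 - 6)/2 = -½*(-102) = 51)
(n + (121 - w))² = (210 + (121 - 1*51))² = (210 + (121 - 51))² = (210 + 70)² = 280² = 78400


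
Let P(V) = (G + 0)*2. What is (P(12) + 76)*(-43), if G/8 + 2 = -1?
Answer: -1204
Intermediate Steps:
G = -24 (G = -16 + 8*(-1) = -16 - 8 = -24)
P(V) = -48 (P(V) = (-24 + 0)*2 = -24*2 = -48)
(P(12) + 76)*(-43) = (-48 + 76)*(-43) = 28*(-43) = -1204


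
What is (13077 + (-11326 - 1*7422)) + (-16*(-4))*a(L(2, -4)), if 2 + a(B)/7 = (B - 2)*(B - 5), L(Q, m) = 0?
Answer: -2087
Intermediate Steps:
a(B) = -14 + 7*(-5 + B)*(-2 + B) (a(B) = -14 + 7*((B - 2)*(B - 5)) = -14 + 7*((-2 + B)*(-5 + B)) = -14 + 7*((-5 + B)*(-2 + B)) = -14 + 7*(-5 + B)*(-2 + B))
(13077 + (-11326 - 1*7422)) + (-16*(-4))*a(L(2, -4)) = (13077 + (-11326 - 1*7422)) + (-16*(-4))*(56 - 49*0 + 7*0²) = (13077 + (-11326 - 7422)) + 64*(56 + 0 + 7*0) = (13077 - 18748) + 64*(56 + 0 + 0) = -5671 + 64*56 = -5671 + 3584 = -2087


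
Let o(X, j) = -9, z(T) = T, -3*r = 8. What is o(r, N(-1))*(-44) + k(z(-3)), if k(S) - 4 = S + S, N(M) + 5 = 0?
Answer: 394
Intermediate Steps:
r = -8/3 (r = -⅓*8 = -8/3 ≈ -2.6667)
N(M) = -5 (N(M) = -5 + 0 = -5)
k(S) = 4 + 2*S (k(S) = 4 + (S + S) = 4 + 2*S)
o(r, N(-1))*(-44) + k(z(-3)) = -9*(-44) + (4 + 2*(-3)) = 396 + (4 - 6) = 396 - 2 = 394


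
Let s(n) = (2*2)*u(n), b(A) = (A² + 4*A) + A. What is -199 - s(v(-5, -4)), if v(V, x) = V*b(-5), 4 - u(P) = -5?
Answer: -235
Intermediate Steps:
u(P) = 9 (u(P) = 4 - 1*(-5) = 4 + 5 = 9)
b(A) = A² + 5*A
v(V, x) = 0 (v(V, x) = V*(-5*(5 - 5)) = V*(-5*0) = V*0 = 0)
s(n) = 36 (s(n) = (2*2)*9 = 4*9 = 36)
-199 - s(v(-5, -4)) = -199 - 1*36 = -199 - 36 = -235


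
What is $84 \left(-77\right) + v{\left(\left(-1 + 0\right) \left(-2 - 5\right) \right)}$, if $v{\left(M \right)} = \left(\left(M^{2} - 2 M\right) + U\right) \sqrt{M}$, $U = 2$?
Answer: $-6468 + 37 \sqrt{7} \approx -6370.1$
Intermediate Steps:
$v{\left(M \right)} = \sqrt{M} \left(2 + M^{2} - 2 M\right)$ ($v{\left(M \right)} = \left(\left(M^{2} - 2 M\right) + 2\right) \sqrt{M} = \left(2 + M^{2} - 2 M\right) \sqrt{M} = \sqrt{M} \left(2 + M^{2} - 2 M\right)$)
$84 \left(-77\right) + v{\left(\left(-1 + 0\right) \left(-2 - 5\right) \right)} = 84 \left(-77\right) + \sqrt{\left(-1 + 0\right) \left(-2 - 5\right)} \left(2 + \left(\left(-1 + 0\right) \left(-2 - 5\right)\right)^{2} - 2 \left(-1 + 0\right) \left(-2 - 5\right)\right) = -6468 + \sqrt{\left(-1\right) \left(-7\right)} \left(2 + \left(\left(-1\right) \left(-7\right)\right)^{2} - 2 \left(\left(-1\right) \left(-7\right)\right)\right) = -6468 + \sqrt{7} \left(2 + 7^{2} - 14\right) = -6468 + \sqrt{7} \left(2 + 49 - 14\right) = -6468 + \sqrt{7} \cdot 37 = -6468 + 37 \sqrt{7}$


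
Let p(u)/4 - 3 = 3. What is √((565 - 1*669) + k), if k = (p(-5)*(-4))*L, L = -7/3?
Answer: 2*√30 ≈ 10.954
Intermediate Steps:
p(u) = 24 (p(u) = 12 + 4*3 = 12 + 12 = 24)
L = -7/3 (L = -7*⅓ = -7/3 ≈ -2.3333)
k = 224 (k = (24*(-4))*(-7/3) = -96*(-7/3) = 224)
√((565 - 1*669) + k) = √((565 - 1*669) + 224) = √((565 - 669) + 224) = √(-104 + 224) = √120 = 2*√30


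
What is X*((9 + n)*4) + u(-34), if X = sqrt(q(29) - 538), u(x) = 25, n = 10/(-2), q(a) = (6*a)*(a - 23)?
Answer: 25 + 16*sqrt(506) ≈ 384.91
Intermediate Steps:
q(a) = 6*a*(-23 + a) (q(a) = (6*a)*(-23 + a) = 6*a*(-23 + a))
n = -5 (n = 10*(-1/2) = -5)
X = sqrt(506) (X = sqrt(6*29*(-23 + 29) - 538) = sqrt(6*29*6 - 538) = sqrt(1044 - 538) = sqrt(506) ≈ 22.494)
X*((9 + n)*4) + u(-34) = sqrt(506)*((9 - 5)*4) + 25 = sqrt(506)*(4*4) + 25 = sqrt(506)*16 + 25 = 16*sqrt(506) + 25 = 25 + 16*sqrt(506)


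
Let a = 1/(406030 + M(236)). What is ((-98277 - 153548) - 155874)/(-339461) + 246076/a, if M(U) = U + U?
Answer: 33956414913951771/339461 ≈ 1.0003e+11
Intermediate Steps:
M(U) = 2*U
a = 1/406502 (a = 1/(406030 + 2*236) = 1/(406030 + 472) = 1/406502 ≈ 2.4600e-6)
((-98277 - 153548) - 155874)/(-339461) + 246076/a = ((-98277 - 153548) - 155874)/(-339461) + 246076/(1/406502) = (-251825 - 155874)*(-1/339461) + 246076*406502 = -407699*(-1/339461) + 100030386152 = 407699/339461 + 100030386152 = 33956414913951771/339461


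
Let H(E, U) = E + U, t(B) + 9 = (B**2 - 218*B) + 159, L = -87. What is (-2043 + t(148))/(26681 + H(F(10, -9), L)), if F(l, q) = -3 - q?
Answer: -12253/26600 ≈ -0.46064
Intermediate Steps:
t(B) = 150 + B**2 - 218*B (t(B) = -9 + ((B**2 - 218*B) + 159) = -9 + (159 + B**2 - 218*B) = 150 + B**2 - 218*B)
(-2043 + t(148))/(26681 + H(F(10, -9), L)) = (-2043 + (150 + 148**2 - 218*148))/(26681 + ((-3 - 1*(-9)) - 87)) = (-2043 + (150 + 21904 - 32264))/(26681 + ((-3 + 9) - 87)) = (-2043 - 10210)/(26681 + (6 - 87)) = -12253/(26681 - 81) = -12253/26600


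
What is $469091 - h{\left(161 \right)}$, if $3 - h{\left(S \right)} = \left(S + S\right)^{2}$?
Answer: $572772$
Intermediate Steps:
$h{\left(S \right)} = 3 - 4 S^{2}$ ($h{\left(S \right)} = 3 - \left(S + S\right)^{2} = 3 - \left(2 S\right)^{2} = 3 - 4 S^{2}$)
$469091 - h{\left(161 \right)} = 469091 - \left(3 - 4 \cdot 161^{2}\right) = 469091 - \left(3 - 103684\right) = 469091 - -103681 = 469091 + 103681 = 572772$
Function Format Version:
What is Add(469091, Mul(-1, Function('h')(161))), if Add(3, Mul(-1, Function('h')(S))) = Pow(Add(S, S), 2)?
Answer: 572772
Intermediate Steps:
Function('h')(S) = Add(3, Mul(-4, Pow(S, 2))) (Function('h')(S) = Add(3, Mul(-1, Pow(Add(S, S), 2))) = Add(3, Mul(-1, Pow(Mul(2, S), 2))) = Add(3, Mul(-1, Mul(4, Pow(S, 2)))) = Add(3, Mul(-4, Pow(S, 2))))
Add(469091, Mul(-1, Function('h')(161))) = Add(469091, Mul(-1, Add(3, Mul(-4, Pow(161, 2))))) = Add(469091, Mul(-1, Add(3, Mul(-4, 25921)))) = Add(469091, Mul(-1, Add(3, -103684))) = Add(469091, Mul(-1, -103681)) = Add(469091, 103681) = 572772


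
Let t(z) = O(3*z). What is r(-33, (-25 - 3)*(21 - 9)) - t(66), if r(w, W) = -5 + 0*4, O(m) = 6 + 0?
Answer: -11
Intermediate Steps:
O(m) = 6
t(z) = 6
r(w, W) = -5 (r(w, W) = -5 + 0 = -5)
r(-33, (-25 - 3)*(21 - 9)) - t(66) = -5 - 1*6 = -5 - 6 = -11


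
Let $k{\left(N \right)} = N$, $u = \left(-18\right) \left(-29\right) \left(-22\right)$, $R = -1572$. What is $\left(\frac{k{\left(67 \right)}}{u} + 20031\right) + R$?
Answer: $\frac{211983089}{11484} \approx 18459.0$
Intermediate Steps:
$u = -11484$ ($u = 522 \left(-22\right) = -11484$)
$\left(\frac{k{\left(67 \right)}}{u} + 20031\right) + R = \left(\frac{67}{-11484} + 20031\right) - 1572 = \left(67 \left(- \frac{1}{11484}\right) + 20031\right) - 1572 = \left(- \frac{67}{11484} + 20031\right) - 1572 = \frac{230035937}{11484} - 1572 = \frac{211983089}{11484}$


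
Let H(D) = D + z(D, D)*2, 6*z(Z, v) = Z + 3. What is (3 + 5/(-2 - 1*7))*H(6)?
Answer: 22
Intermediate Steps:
z(Z, v) = ½ + Z/6 (z(Z, v) = (Z + 3)/6 = (3 + Z)/6 = ½ + Z/6)
H(D) = 1 + 4*D/3 (H(D) = D + (½ + D/6)*2 = D + (1 + D/3) = 1 + 4*D/3)
(3 + 5/(-2 - 1*7))*H(6) = (3 + 5/(-2 - 1*7))*(1 + (4/3)*6) = (3 + 5/(-2 - 7))*(1 + 8) = (3 + 5/(-9))*9 = (3 + 5*(-⅑))*9 = (3 - 5/9)*9 = (22/9)*9 = 22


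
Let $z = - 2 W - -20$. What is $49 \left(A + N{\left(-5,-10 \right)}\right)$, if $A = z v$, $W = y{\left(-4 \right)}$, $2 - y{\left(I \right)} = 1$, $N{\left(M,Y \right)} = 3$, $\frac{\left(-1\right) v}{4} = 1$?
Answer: $-3381$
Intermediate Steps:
$v = -4$ ($v = \left(-4\right) 1 = -4$)
$y{\left(I \right)} = 1$ ($y{\left(I \right)} = 2 - 1 = 1$)
$W = 1$
$z = 18$ ($z = \left(-2\right) 1 - -20 = -2 + 20 = 18$)
$A = -72$ ($A = 18 \left(-4\right) = -72$)
$49 \left(A + N{\left(-5,-10 \right)}\right) = 49 \left(-72 + 3\right) = 49 \left(-69\right) = -3381$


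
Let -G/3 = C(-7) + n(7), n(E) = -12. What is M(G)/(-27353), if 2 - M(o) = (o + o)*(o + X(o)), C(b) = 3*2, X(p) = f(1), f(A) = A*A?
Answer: 682/27353 ≈ 0.024933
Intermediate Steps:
f(A) = A²
X(p) = 1 (X(p) = 1² = 1)
C(b) = 6
G = 18 (G = -3*(6 - 12) = -3*(-6) = 18)
M(o) = 2 - 2*o*(1 + o) (M(o) = 2 - (o + o)*(o + 1) = 2 - 2*o*(1 + o))
M(G)/(-27353) = (2 - 2*18 - 2*18²)/(-27353) = (2 - 36 - 2*324)*(-1/27353) = (2 - 36 - 648)*(-1/27353) = -682*(-1/27353) = 682/27353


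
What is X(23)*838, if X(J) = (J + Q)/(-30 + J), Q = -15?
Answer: -6704/7 ≈ -957.71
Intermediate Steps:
X(J) = (-15 + J)/(-30 + J) (X(J) = (J - 15)/(-30 + J) = (-15 + J)/(-30 + J))
X(23)*838 = ((-15 + 23)/(-30 + 23))*838 = (8/(-7))*838 = -⅐*8*838 = -8/7*838 = -6704/7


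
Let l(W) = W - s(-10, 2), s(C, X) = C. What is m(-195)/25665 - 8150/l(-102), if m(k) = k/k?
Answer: 104584921/1180590 ≈ 88.587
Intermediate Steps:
m(k) = 1
l(W) = 10 + W (l(W) = W - 1*(-10) = W + 10 = 10 + W)
m(-195)/25665 - 8150/l(-102) = 1/25665 - 8150/(10 - 102) = 1*(1/25665) - 8150/(-92) = 1/25665 - 8150*(-1/92) = 1/25665 + 4075/46 = 104584921/1180590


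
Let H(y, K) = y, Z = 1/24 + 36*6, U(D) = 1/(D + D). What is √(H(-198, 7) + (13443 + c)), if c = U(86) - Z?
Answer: √3469039878/516 ≈ 114.14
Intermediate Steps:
U(D) = 1/(2*D)
Z = 5185/24 (Z = 1/24 + 216 = 5185/24 ≈ 216.04)
c = -222949/1032 (c = (½)/86 - 1*5185/24 = (½)*(1/86) - 5185/24 = 1/172 - 5185/24 = -222949/1032 ≈ -216.04)
√(H(-198, 7) + (13443 + c)) = √(-198 + (13443 - 222949/1032)) = √(-198 + 13650227/1032) = √(13445891/1032) = √3469039878/516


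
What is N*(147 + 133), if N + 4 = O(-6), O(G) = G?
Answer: -2800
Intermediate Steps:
N = -10 (N = -4 - 6 = -10)
N*(147 + 133) = -10*(147 + 133) = -10*280 = -2800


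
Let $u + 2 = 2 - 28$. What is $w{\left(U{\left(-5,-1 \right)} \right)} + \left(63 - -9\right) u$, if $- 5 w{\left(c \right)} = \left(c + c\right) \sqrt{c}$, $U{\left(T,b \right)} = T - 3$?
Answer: $-2016 + \frac{32 i \sqrt{2}}{5} \approx -2016.0 + 9.051 i$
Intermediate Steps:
$U{\left(T,b \right)} = -3 + T$
$w{\left(c \right)} = - \frac{2 c^{\frac{3}{2}}}{5}$ ($w{\left(c \right)} = - \frac{\left(c + c\right) \sqrt{c}}{5} = - \frac{2 c \sqrt{c}}{5} = - \frac{2 c^{\frac{3}{2}}}{5}$)
$u = -28$ ($u = -2 + \left(2 - 28\right) = -2 - 26 = -28$)
$w{\left(U{\left(-5,-1 \right)} \right)} + \left(63 - -9\right) u = - \frac{2 \left(-3 - 5\right)^{\frac{3}{2}}}{5} + \left(63 - -9\right) \left(-28\right) = - \frac{2 \left(-8\right)^{\frac{3}{2}}}{5} + \left(63 + 9\right) \left(-28\right) = - \frac{2 \left(- 16 i \sqrt{2}\right)}{5} + 72 \left(-28\right) = \frac{32 i \sqrt{2}}{5} - 2016 = -2016 + \frac{32 i \sqrt{2}}{5}$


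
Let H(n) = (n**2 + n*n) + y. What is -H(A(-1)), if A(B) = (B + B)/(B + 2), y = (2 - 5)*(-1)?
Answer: -11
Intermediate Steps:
y = 3 (y = -3*(-1) = 3)
A(B) = 2*B/(2 + B) (A(B) = (2*B)/(2 + B) = 2*B/(2 + B))
H(n) = 3 + 2*n**2 (H(n) = (n**2 + n*n) + 3 = (n**2 + n**2) + 3 = 2*n**2 + 3 = 3 + 2*n**2)
-H(A(-1)) = -(3 + 2*(2*(-1)/(2 - 1))**2) = -(3 + 2*(2*(-1)/1)**2) = -(3 + 2*(2*(-1)*1)**2) = -(3 + 2*(-2)**2) = -(3 + 2*4) = -(3 + 8) = -1*11 = -11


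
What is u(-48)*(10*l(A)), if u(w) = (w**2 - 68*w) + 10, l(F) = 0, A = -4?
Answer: 0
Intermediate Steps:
u(w) = 10 + w**2 - 68*w
u(-48)*(10*l(A)) = (10 + (-48)**2 - 68*(-48))*(10*0) = (10 + 2304 + 3264)*0 = 5578*0 = 0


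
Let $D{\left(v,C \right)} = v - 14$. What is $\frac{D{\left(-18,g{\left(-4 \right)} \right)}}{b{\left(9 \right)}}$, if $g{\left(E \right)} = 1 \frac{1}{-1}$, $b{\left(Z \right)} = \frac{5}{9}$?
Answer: $- \frac{288}{5} \approx -57.6$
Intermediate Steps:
$b{\left(Z \right)} = \frac{5}{9}$ ($b{\left(Z \right)} = 5 \cdot \frac{1}{9} = \frac{5}{9}$)
$g{\left(E \right)} = -1$ ($g{\left(E \right)} = 1 \left(-1\right) = -1$)
$D{\left(v,C \right)} = -14 + v$
$\frac{D{\left(-18,g{\left(-4 \right)} \right)}}{b{\left(9 \right)}} = \frac{-14 - 18}{\frac{5}{9}} = \left(-32\right) \frac{9}{5} = - \frac{288}{5}$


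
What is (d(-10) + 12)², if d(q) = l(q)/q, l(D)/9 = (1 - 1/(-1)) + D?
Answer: 9216/25 ≈ 368.64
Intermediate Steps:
l(D) = 18 + 9*D (l(D) = 9*((1 - 1/(-1)) + D) = 9*((1 - 1*(-1)) + D) = 9*((1 + 1) + D) = 9*(2 + D) = 18 + 9*D)
d(q) = (18 + 9*q)/q
(d(-10) + 12)² = ((9 + 18/(-10)) + 12)² = ((9 + 18*(-⅒)) + 12)² = ((9 - 9/5) + 12)² = (36/5 + 12)² = (96/5)² = 9216/25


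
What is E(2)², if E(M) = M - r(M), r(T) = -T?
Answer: 16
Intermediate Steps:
E(M) = 2*M (E(M) = M - (-1)*M = M + M = 2*M)
E(2)² = (2*2)² = 4² = 16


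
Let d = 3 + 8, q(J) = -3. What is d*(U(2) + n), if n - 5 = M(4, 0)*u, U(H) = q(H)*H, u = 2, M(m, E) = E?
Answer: -11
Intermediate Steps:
d = 11
U(H) = -3*H
n = 5 (n = 5 + 0*2 = 5 + 0 = 5)
d*(U(2) + n) = 11*(-3*2 + 5) = 11*(-6 + 5) = 11*(-1) = -11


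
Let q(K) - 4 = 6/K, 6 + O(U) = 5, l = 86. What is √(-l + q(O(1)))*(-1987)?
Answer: -3974*I*√22 ≈ -18640.0*I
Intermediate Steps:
O(U) = -1 (O(U) = -6 + 5 = -1)
q(K) = 4 + 6/K
√(-l + q(O(1)))*(-1987) = √(-1*86 + (4 + 6/(-1)))*(-1987) = √(-86 + (4 + 6*(-1)))*(-1987) = √(-86 + (4 - 6))*(-1987) = √(-86 - 2)*(-1987) = √(-88)*(-1987) = (2*I*√22)*(-1987) = -3974*I*√22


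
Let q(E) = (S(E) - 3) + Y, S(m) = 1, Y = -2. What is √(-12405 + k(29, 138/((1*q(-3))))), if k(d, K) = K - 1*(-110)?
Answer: I*√49318/2 ≈ 111.04*I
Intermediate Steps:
q(E) = -4 (q(E) = (1 - 3) - 2 = -2 - 2 = -4)
k(d, K) = 110 + K (k(d, K) = K + 110 = 110 + K)
√(-12405 + k(29, 138/((1*q(-3))))) = √(-12405 + (110 + 138/((1*(-4))))) = √(-12405 + (110 + 138/(-4))) = √(-12405 + (110 + 138*(-¼))) = √(-12405 + (110 - 69/2)) = √(-12405 + 151/2) = √(-24659/2) = I*√49318/2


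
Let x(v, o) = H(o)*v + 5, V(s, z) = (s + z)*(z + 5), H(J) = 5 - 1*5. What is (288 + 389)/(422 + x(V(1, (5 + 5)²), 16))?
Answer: 677/427 ≈ 1.5855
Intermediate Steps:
H(J) = 0 (H(J) = 5 - 5 = 0)
V(s, z) = (5 + z)*(s + z) (V(s, z) = (s + z)*(5 + z) = (5 + z)*(s + z))
x(v, o) = 5 (x(v, o) = 0*v + 5 = 0 + 5 = 5)
(288 + 389)/(422 + x(V(1, (5 + 5)²), 16)) = (288 + 389)/(422 + 5) = 677/427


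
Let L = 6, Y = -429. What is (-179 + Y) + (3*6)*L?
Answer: -500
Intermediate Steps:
(-179 + Y) + (3*6)*L = (-179 - 429) + (3*6)*6 = -608 + 18*6 = -608 + 108 = -500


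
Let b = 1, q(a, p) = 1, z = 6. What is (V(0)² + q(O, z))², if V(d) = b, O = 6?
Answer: 4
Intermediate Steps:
V(d) = 1
(V(0)² + q(O, z))² = (1² + 1)² = (1 + 1)² = 2² = 4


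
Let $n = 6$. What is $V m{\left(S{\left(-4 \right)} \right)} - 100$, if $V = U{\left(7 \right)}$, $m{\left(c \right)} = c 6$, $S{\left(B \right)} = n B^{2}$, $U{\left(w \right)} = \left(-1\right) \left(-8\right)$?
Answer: $4508$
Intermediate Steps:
$U{\left(w \right)} = 8$
$S{\left(B \right)} = 6 B^{2}$
$m{\left(c \right)} = 6 c$
$V = 8$
$V m{\left(S{\left(-4 \right)} \right)} - 100 = 8 \cdot 6 \cdot 6 \left(-4\right)^{2} - 100 = 8 \cdot 6 \cdot 6 \cdot 16 - 100 = 8 \cdot 6 \cdot 96 - 100 = 8 \cdot 576 - 100 = 4608 - 100 = 4508$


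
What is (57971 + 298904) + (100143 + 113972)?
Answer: 570990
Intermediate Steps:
(57971 + 298904) + (100143 + 113972) = 356875 + 214115 = 570990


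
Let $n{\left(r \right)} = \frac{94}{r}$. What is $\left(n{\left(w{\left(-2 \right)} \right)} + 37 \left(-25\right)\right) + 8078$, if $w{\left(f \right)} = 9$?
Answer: $\frac{64471}{9} \approx 7163.4$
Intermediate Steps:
$\left(n{\left(w{\left(-2 \right)} \right)} + 37 \left(-25\right)\right) + 8078 = \left(\frac{94}{9} + 37 \left(-25\right)\right) + 8078 = \left(94 \cdot \frac{1}{9} - 925\right) + 8078 = \left(\frac{94}{9} - 925\right) + 8078 = - \frac{8231}{9} + 8078 = \frac{64471}{9}$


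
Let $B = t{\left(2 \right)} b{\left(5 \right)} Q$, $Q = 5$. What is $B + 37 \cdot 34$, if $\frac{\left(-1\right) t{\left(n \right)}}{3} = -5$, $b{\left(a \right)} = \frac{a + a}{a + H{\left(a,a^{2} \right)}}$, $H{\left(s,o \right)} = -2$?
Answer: $1508$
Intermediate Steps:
$b{\left(a \right)} = \frac{2 a}{-2 + a}$ ($b{\left(a \right)} = \frac{a + a}{a - 2} = \frac{2 a}{-2 + a}$)
$t{\left(n \right)} = 15$ ($t{\left(n \right)} = \left(-3\right) \left(-5\right) = 15$)
$B = 250$ ($B = 15 \cdot 2 \cdot 5 \frac{1}{-2 + 5} \cdot 5 = 15 \cdot 2 \cdot 5 \cdot \frac{1}{3} \cdot 5 = 15 \cdot \frac{10}{3} \cdot 5 = 50 \cdot 5 = 250$)
$B + 37 \cdot 34 = 250 + 37 \cdot 34 = 250 + 1258 = 1508$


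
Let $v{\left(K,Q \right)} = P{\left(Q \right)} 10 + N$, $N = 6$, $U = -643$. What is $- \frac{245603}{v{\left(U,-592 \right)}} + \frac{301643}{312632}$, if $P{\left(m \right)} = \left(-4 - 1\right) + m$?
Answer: $\frac{19645588987}{466134312} \approx 42.146$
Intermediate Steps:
$P{\left(m \right)} = -5 + m$
$v{\left(K,Q \right)} = -44 + 10 Q$ ($v{\left(K,Q \right)} = \left(-5 + Q\right) 10 + 6 = \left(-50 + 10 Q\right) + 6 = -44 + 10 Q$)
$- \frac{245603}{v{\left(U,-592 \right)}} + \frac{301643}{312632} = - \frac{245603}{-44 + 10 \left(-592\right)} + \frac{301643}{312632} = - \frac{245603}{-44 - 5920} + 301643 \cdot \frac{1}{312632} = - \frac{245603}{-5964} + \frac{301643}{312632} = \left(-245603\right) \left(- \frac{1}{5964}\right) + \frac{301643}{312632} = \frac{245603}{5964} + \frac{301643}{312632} = \frac{19645588987}{466134312}$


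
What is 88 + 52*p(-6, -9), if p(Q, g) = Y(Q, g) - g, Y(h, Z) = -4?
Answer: 348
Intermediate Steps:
p(Q, g) = -4 - g
88 + 52*p(-6, -9) = 88 + 52*(-4 - 1*(-9)) = 88 + 52*(-4 + 9) = 88 + 52*5 = 88 + 260 = 348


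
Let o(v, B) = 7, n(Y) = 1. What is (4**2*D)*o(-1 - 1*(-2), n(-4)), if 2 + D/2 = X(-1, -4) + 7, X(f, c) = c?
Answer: 224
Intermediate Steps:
D = 2 (D = -4 + 2*(-4 + 7) = -4 + 2*3 = -4 + 6 = 2)
(4**2*D)*o(-1 - 1*(-2), n(-4)) = (4**2*2)*7 = (16*2)*7 = 32*7 = 224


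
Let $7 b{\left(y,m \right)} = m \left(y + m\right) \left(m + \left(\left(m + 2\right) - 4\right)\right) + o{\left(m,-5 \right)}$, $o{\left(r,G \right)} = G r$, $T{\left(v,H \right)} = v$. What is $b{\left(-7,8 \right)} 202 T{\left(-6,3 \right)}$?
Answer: $- \frac{87264}{7} \approx -12466.0$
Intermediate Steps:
$b{\left(y,m \right)} = - \frac{5 m}{7} + \frac{m \left(-2 + 2 m\right) \left(m + y\right)}{7}$ ($b{\left(y,m \right)} = \frac{m \left(y + m\right) \left(m + \left(\left(m + 2\right) - 4\right)\right) - 5 m}{7} = \frac{m \left(m + y\right) \left(m + \left(\left(2 + m\right) - 4\right)\right) - 5 m}{7} = \frac{m \left(m + y\right) \left(m + \left(-2 + m\right)\right) - 5 m}{7} = \frac{m \left(m + y\right) \left(-2 + 2 m\right) - 5 m}{7} = \frac{m \left(-2 + 2 m\right) \left(m + y\right) - 5 m}{7} = \frac{- 5 m + m \left(-2 + 2 m\right) \left(m + y\right)}{7} = - \frac{5 m}{7} + \frac{m \left(-2 + 2 m\right) \left(m + y\right)}{7}$)
$b{\left(-7,8 \right)} 202 T{\left(-6,3 \right)} = \frac{1}{7} \cdot 8 \left(-5 - 16 - -14 + 2 \cdot 8^{2} + 2 \cdot 8 \left(-7\right)\right) 202 \left(-6\right) = \frac{1}{7} \cdot 8 \left(-5 - 16 + 14 + 2 \cdot 64 - 112\right) 202 \left(-6\right) = \frac{1}{7} \cdot 8 \left(-5 - 16 + 14 + 128 - 112\right) 202 \left(-6\right) = \frac{1}{7} \cdot 8 \cdot 9 \cdot 202 \left(-6\right) = \frac{72}{7} \cdot 202 \left(-6\right) = \frac{14544}{7} \left(-6\right) = - \frac{87264}{7}$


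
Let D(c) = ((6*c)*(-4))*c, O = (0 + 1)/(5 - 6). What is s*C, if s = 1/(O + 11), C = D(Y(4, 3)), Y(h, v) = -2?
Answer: -48/5 ≈ -9.6000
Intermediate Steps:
O = -1 (O = 1/(-1) = 1*(-1) = -1)
D(c) = -24*c² (D(c) = (-24*c)*c = -24*c²)
C = -96 (C = -24*(-2)² = -24*4 = -96)
s = ⅒ (s = 1/(-1 + 11) = 1/10 = ⅒ ≈ 0.10000)
s*C = (⅒)*(-96) = -48/5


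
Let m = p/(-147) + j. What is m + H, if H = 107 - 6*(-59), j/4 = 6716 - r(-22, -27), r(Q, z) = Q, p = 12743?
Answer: 4016968/147 ≈ 27326.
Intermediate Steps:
j = 26952 (j = 4*(6716 - 1*(-22)) = 4*(6716 + 22) = 4*6738 = 26952)
m = 3949201/147 (m = 12743/(-147) + 26952 = 12743*(-1/147) + 26952 = -12743/147 + 26952 = 3949201/147 ≈ 26865.)
H = 461 (H = 107 + 354 = 461)
m + H = 3949201/147 + 461 = 4016968/147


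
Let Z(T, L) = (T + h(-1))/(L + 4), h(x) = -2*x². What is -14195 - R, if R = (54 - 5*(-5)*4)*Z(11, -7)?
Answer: -13733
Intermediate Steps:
Z(T, L) = (-2 + T)/(4 + L) (Z(T, L) = (T - 2*(-1)²)/(L + 4) = (T - 2*1)/(4 + L) = (T - 2)/(4 + L) = (-2 + T)/(4 + L))
R = -462 (R = (54 - 5*(-5)*4)*((-2 + 11)/(4 - 7)) = (54 + 25*4)*(9/(-3)) = (54 + 100)*(-⅓*9) = 154*(-3) = -462)
-14195 - R = -14195 - 1*(-462) = -14195 + 462 = -13733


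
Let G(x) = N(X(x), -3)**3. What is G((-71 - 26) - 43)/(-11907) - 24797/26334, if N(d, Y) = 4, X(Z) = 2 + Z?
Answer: -4713385/4977126 ≈ -0.94701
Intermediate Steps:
G(x) = 64 (G(x) = 4**3 = 64)
G((-71 - 26) - 43)/(-11907) - 24797/26334 = 64/(-11907) - 24797/26334 = 64*(-1/11907) - 24797*1/26334 = -64/11907 - 24797/26334 = -4713385/4977126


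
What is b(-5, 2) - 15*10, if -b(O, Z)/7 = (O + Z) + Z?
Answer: -143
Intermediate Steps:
b(O, Z) = -14*Z - 7*O (b(O, Z) = -7*((O + Z) + Z) = -7*(O + 2*Z) = -14*Z - 7*O)
b(-5, 2) - 15*10 = (-14*2 - 7*(-5)) - 15*10 = (-28 + 35) - 150 = 7 - 150 = -143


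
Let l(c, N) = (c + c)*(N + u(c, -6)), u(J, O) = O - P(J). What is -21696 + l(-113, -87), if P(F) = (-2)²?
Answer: 226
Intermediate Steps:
P(F) = 4
u(J, O) = -4 + O (u(J, O) = O - 1*4 = O - 4 = -4 + O)
l(c, N) = 2*c*(-10 + N) (l(c, N) = (c + c)*(N + (-4 - 6)) = (2*c)*(N - 10) = (2*c)*(-10 + N) = 2*c*(-10 + N))
-21696 + l(-113, -87) = -21696 + 2*(-113)*(-10 - 87) = -21696 + 2*(-113)*(-97) = -21696 + 21922 = 226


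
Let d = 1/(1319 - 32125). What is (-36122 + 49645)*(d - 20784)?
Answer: -8658396971315/30806 ≈ -2.8106e+8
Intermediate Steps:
d = -1/30806 (d = 1/(-30806) = -1/30806 ≈ -3.2461e-5)
(-36122 + 49645)*(d - 20784) = (-36122 + 49645)*(-1/30806 - 20784) = 13523*(-640271905/30806) = -8658396971315/30806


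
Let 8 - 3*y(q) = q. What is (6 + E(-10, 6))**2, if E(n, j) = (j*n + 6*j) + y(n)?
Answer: 144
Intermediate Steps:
y(q) = 8/3 - q/3
E(n, j) = 8/3 + 6*j - n/3 + j*n (E(n, j) = (j*n + 6*j) + (8/3 - n/3) = (6*j + j*n) + (8/3 - n/3) = 8/3 + 6*j - n/3 + j*n)
(6 + E(-10, 6))**2 = (6 + (8/3 + 6*6 - 1/3*(-10) + 6*(-10)))**2 = (6 + (8/3 + 36 + 10/3 - 60))**2 = (6 - 18)**2 = (-12)**2 = 144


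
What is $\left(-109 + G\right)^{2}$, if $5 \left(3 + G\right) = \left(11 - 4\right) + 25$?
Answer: $\frac{278784}{25} \approx 11151.0$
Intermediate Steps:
$G = \frac{17}{5}$ ($G = -3 + \frac{\left(11 - 4\right) + 25}{5} = -3 + \frac{7 + 25}{5} = -3 + \frac{1}{5} \cdot 32 = -3 + \frac{32}{5} = \frac{17}{5} \approx 3.4$)
$\left(-109 + G\right)^{2} = \left(-109 + \frac{17}{5}\right)^{2} = \left(- \frac{528}{5}\right)^{2} = \frac{278784}{25}$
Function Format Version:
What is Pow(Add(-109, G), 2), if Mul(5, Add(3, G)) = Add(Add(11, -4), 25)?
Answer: Rational(278784, 25) ≈ 11151.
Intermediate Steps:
G = Rational(17, 5) (G = Add(-3, Mul(Rational(1, 5), Add(Add(11, -4), 25))) = Add(-3, Mul(Rational(1, 5), Add(7, 25))) = Add(-3, Mul(Rational(1, 5), 32)) = Add(-3, Rational(32, 5)) = Rational(17, 5) ≈ 3.4000)
Pow(Add(-109, G), 2) = Pow(Add(-109, Rational(17, 5)), 2) = Pow(Rational(-528, 5), 2) = Rational(278784, 25)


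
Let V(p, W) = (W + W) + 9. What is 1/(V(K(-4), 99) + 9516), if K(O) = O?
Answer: 1/9723 ≈ 0.00010285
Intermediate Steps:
V(p, W) = 9 + 2*W (V(p, W) = 2*W + 9 = 9 + 2*W)
1/(V(K(-4), 99) + 9516) = 1/((9 + 2*99) + 9516) = 1/((9 + 198) + 9516) = 1/(207 + 9516) = 1/9723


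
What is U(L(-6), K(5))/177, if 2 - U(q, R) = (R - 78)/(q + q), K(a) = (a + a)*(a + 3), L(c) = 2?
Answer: 1/118 ≈ 0.0084746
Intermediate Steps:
K(a) = 2*a*(3 + a) (K(a) = (2*a)*(3 + a) = 2*a*(3 + a))
U(q, R) = 2 - (-78 + R)/(2*q) (U(q, R) = 2 - (R - 78)/(q + q) = 2 - (-78 + R)/(2*q))
U(L(-6), K(5))/177 = ((½)*(78 - 2*5*(3 + 5) + 4*2)/2)/177 = ((½)*(½)*(78 - 2*5*8 + 8))*(1/177) = ((½)*(½)*(78 - 1*80 + 8))*(1/177) = ((½)*(½)*(78 - 80 + 8))*(1/177) = ((½)*(½)*6)*(1/177) = (3/2)*(1/177) = 1/118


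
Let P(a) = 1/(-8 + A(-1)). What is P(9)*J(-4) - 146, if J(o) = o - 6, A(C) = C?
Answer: -1304/9 ≈ -144.89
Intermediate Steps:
J(o) = -6 + o
P(a) = -⅑ (P(a) = 1/(-8 - 1) = 1/(-9) = -⅑)
P(9)*J(-4) - 146 = -(-6 - 4)/9 - 146 = -⅑*(-10) - 146 = 10/9 - 146 = -1304/9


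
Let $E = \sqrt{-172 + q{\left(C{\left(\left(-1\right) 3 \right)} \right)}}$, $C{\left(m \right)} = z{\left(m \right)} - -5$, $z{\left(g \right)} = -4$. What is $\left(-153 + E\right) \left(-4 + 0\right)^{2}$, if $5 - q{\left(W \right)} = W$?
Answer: $-2448 + 32 i \sqrt{42} \approx -2448.0 + 207.38 i$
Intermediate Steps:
$C{\left(m \right)} = 1$ ($C{\left(m \right)} = -4 - -5 = -4 + 5 = 1$)
$q{\left(W \right)} = 5 - W$
$E = 2 i \sqrt{42}$ ($E = \sqrt{-172 + \left(5 - 1\right)} = \sqrt{-172 + 4} = \sqrt{-168} = 2 i \sqrt{42} \approx 12.961 i$)
$\left(-153 + E\right) \left(-4 + 0\right)^{2} = \left(-153 + 2 i \sqrt{42}\right) \left(-4 + 0\right)^{2} = \left(-153 + 2 i \sqrt{42}\right) \left(-4\right)^{2} = \left(-153 + 2 i \sqrt{42}\right) 16 = -2448 + 32 i \sqrt{42}$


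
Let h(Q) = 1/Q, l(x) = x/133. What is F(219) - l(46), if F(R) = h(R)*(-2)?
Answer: -10340/29127 ≈ -0.35500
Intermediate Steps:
l(x) = x/133 (l(x) = x*(1/133) = x/133)
F(R) = -2/R
F(219) - l(46) = -2/219 - 46/133 = -10340/29127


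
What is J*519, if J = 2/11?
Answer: 1038/11 ≈ 94.364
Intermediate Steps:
J = 2/11 (J = 2*(1/11) = 2/11 ≈ 0.18182)
J*519 = (2/11)*519 = 1038/11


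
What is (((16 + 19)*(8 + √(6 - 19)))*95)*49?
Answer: 1303400 + 162925*I*√13 ≈ 1.3034e+6 + 5.8743e+5*I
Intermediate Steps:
(((16 + 19)*(8 + √(6 - 19)))*95)*49 = ((35*(8 + √(-13)))*95)*49 = ((35*(8 + I*√13))*95)*49 = ((280 + 35*I*√13)*95)*49 = (26600 + 3325*I*√13)*49 = 1303400 + 162925*I*√13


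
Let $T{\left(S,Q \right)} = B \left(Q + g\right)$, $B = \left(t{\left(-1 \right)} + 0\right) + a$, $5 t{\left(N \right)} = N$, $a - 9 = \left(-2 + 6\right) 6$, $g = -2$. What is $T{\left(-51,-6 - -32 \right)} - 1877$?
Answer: $- \frac{5449}{5} \approx -1089.8$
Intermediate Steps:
$a = 33$ ($a = 9 + \left(-2 + 6\right) 6 = 9 + 4 \cdot 6 = 9 + 24 = 33$)
$t{\left(N \right)} = \frac{N}{5}$
$B = \frac{164}{5}$ ($B = \left(\frac{1}{5} \left(-1\right) + 0\right) + 33 = \left(- \frac{1}{5} + 0\right) + 33 = - \frac{1}{5} + 33 = \frac{164}{5} \approx 32.8$)
$T{\left(S,Q \right)} = - \frac{328}{5} + \frac{164 Q}{5}$ ($T{\left(S,Q \right)} = \frac{164 \left(Q - 2\right)}{5} = \frac{164 \left(-2 + Q\right)}{5} = - \frac{328}{5} + \frac{164 Q}{5}$)
$T{\left(-51,-6 - -32 \right)} - 1877 = \left(- \frac{328}{5} + \frac{164 \left(-6 - -32\right)}{5}\right) - 1877 = \left(- \frac{328}{5} + \frac{164 \left(-6 + 32\right)}{5}\right) - 1877 = \left(- \frac{328}{5} + \frac{164}{5} \cdot 26\right) - 1877 = \left(- \frac{328}{5} + \frac{4264}{5}\right) - 1877 = \frac{3936}{5} - 1877 = - \frac{5449}{5}$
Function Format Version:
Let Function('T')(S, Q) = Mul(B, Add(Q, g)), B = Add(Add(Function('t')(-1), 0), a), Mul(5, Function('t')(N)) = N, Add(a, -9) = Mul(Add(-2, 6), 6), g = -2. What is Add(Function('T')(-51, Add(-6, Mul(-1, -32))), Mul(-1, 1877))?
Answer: Rational(-5449, 5) ≈ -1089.8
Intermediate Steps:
a = 33 (a = Add(9, Mul(Add(-2, 6), 6)) = Add(9, Mul(4, 6)) = Add(9, 24) = 33)
Function('t')(N) = Mul(Rational(1, 5), N)
B = Rational(164, 5) (B = Add(Add(Mul(Rational(1, 5), -1), 0), 33) = Add(Add(Rational(-1, 5), 0), 33) = Add(Rational(-1, 5), 33) = Rational(164, 5) ≈ 32.800)
Function('T')(S, Q) = Add(Rational(-328, 5), Mul(Rational(164, 5), Q)) (Function('T')(S, Q) = Mul(Rational(164, 5), Add(Q, -2)) = Mul(Rational(164, 5), Add(-2, Q)) = Add(Rational(-328, 5), Mul(Rational(164, 5), Q)))
Add(Function('T')(-51, Add(-6, Mul(-1, -32))), Mul(-1, 1877)) = Add(Add(Rational(-328, 5), Mul(Rational(164, 5), Add(-6, Mul(-1, -32)))), Mul(-1, 1877)) = Add(Add(Rational(-328, 5), Mul(Rational(164, 5), Add(-6, 32))), -1877) = Add(Add(Rational(-328, 5), Mul(Rational(164, 5), 26)), -1877) = Add(Add(Rational(-328, 5), Rational(4264, 5)), -1877) = Add(Rational(3936, 5), -1877) = Rational(-5449, 5)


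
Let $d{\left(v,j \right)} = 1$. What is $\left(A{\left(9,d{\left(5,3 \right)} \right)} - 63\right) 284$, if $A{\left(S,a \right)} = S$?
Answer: $-15336$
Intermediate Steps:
$\left(A{\left(9,d{\left(5,3 \right)} \right)} - 63\right) 284 = \left(9 - 63\right) 284 = \left(-54\right) 284 = -15336$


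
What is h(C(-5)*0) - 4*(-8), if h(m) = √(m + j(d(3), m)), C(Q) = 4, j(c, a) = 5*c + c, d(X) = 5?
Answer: 32 + √30 ≈ 37.477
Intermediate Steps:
j(c, a) = 6*c
h(m) = √(30 + m) (h(m) = √(m + 6*5) = √(m + 30) = √(30 + m))
h(C(-5)*0) - 4*(-8) = √(30 + 4*0) - 4*(-8) = √(30 + 0) + 32 = √30 + 32 = 32 + √30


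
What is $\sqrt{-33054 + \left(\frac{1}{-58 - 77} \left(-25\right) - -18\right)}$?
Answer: $\frac{i \sqrt{2675901}}{9} \approx 181.76 i$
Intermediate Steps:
$\sqrt{-33054 + \left(\frac{1}{-58 - 77} \left(-25\right) - -18\right)} = \sqrt{-33054 + \left(\frac{1}{-135} \left(-25\right) + \left(-12 + 30\right)\right)} = \sqrt{-33054 + \left(\left(- \frac{1}{135}\right) \left(-25\right) + 18\right)} = \sqrt{-33054 + \left(\frac{5}{27} + 18\right)} = \sqrt{-33054 + \frac{491}{27}} = \sqrt{- \frac{891967}{27}} = \frac{i \sqrt{2675901}}{9}$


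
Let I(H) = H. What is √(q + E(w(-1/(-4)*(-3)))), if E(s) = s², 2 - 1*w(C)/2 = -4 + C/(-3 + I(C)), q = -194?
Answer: I*√1486/5 ≈ 7.7097*I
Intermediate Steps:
w(C) = 12 - 2*C/(-3 + C) (w(C) = 4 - 2*(-4 + C/(-3 + C)) = 4 + (8 - 2*C/(-3 + C)) = 12 - 2*C/(-3 + C))
√(q + E(w(-1/(-4)*(-3)))) = √(-194 + (2*(-18 + 5*(-1/(-4)*(-3)))/(-3 - 1/(-4)*(-3)))²) = √(-194 + (2*(-18 + 5*(-1*(-¼)*(-3)))/(-3 - 1*(-¼)*(-3)))²) = √(-194 + (2*(-18 + 5*((¼)*(-3)))/(-3 + (¼)*(-3)))²) = √(-194 + (2*(-18 + 5*(-¾))/(-3 - ¾))²) = √(-194 + (2*(-18 - 15/4)/(-15/4))²) = √(-194 + (2*(-4/15)*(-87/4))²) = √(-194 + (58/5)²) = √(-194 + 3364/25) = √(-1486/25) = I*√1486/5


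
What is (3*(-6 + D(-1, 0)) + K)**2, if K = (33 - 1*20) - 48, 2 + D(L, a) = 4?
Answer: 2209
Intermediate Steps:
D(L, a) = 2 (D(L, a) = -2 + 4 = 2)
K = -35 (K = (33 - 20) - 48 = 13 - 48 = -35)
(3*(-6 + D(-1, 0)) + K)**2 = (3*(-6 + 2) - 35)**2 = (3*(-4) - 35)**2 = (-12 - 35)**2 = (-47)**2 = 2209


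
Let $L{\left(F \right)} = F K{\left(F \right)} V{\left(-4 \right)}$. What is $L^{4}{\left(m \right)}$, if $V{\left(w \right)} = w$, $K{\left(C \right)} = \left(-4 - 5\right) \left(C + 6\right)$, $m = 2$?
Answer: $110075314176$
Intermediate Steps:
$K{\left(C \right)} = -54 - 9 C$ ($K{\left(C \right)} = - 9 \left(6 + C\right) = -54 - 9 C$)
$L{\left(F \right)} = - 4 F \left(-54 - 9 F\right)$ ($L{\left(F \right)} = F \left(-54 - 9 F\right) \left(-4\right) = - 4 F \left(-54 - 9 F\right)$)
$L^{4}{\left(m \right)} = \left(36 \cdot 2 \left(6 + 2\right)\right)^{4} = \left(36 \cdot 2 \cdot 8\right)^{4} = 576^{4} = 110075314176$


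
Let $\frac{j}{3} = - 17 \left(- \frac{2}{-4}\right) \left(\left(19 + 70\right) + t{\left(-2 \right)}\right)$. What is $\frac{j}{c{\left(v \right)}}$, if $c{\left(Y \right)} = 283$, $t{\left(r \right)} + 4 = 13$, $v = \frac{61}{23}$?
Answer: $- \frac{2499}{283} \approx -8.8304$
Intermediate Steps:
$v = \frac{61}{23}$ ($v = 61 \cdot \frac{1}{23} = \frac{61}{23} \approx 2.6522$)
$t{\left(r \right)} = 9$ ($t{\left(r \right)} = -4 + 13 = 9$)
$j = -2499$ ($j = 3 - 17 \left(- \frac{2}{-4}\right) \left(\left(19 + 70\right) + 9\right) = 3 - 17 \left(\left(-2\right) \left(- \frac{1}{4}\right)\right) \left(89 + 9\right) = 3 \left(-17\right) \frac{1}{2} \cdot 98 = 3 \left(\left(- \frac{17}{2}\right) 98\right) = 3 \left(-833\right) = -2499$)
$\frac{j}{c{\left(v \right)}} = - \frac{2499}{283}$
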